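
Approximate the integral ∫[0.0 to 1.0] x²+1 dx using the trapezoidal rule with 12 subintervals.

f(x) = x²+1
a = 0.0, b = 1.0, n = 12
h = (b - a)/n = 0.083333

Trapezoidal rule: (h/2)[f(x₀) + 2f(x₁) + 2f(x₂) + ... + f(xₙ)]

x_0 = 0.0000, f(x_0) = 1.000000, coefficient = 1
x_1 = 0.0833, f(x_1) = 1.006944, coefficient = 2
x_2 = 0.1667, f(x_2) = 1.027778, coefficient = 2
x_3 = 0.2500, f(x_3) = 1.062500, coefficient = 2
x_4 = 0.3333, f(x_4) = 1.111111, coefficient = 2
x_5 = 0.4167, f(x_5) = 1.173611, coefficient = 2
x_6 = 0.5000, f(x_6) = 1.250000, coefficient = 2
x_7 = 0.5833, f(x_7) = 1.340278, coefficient = 2
x_8 = 0.6667, f(x_8) = 1.444444, coefficient = 2
x_9 = 0.7500, f(x_9) = 1.562500, coefficient = 2
x_10 = 0.8333, f(x_10) = 1.694444, coefficient = 2
x_11 = 0.9167, f(x_11) = 1.840278, coefficient = 2
x_12 = 1.0000, f(x_12) = 2.000000, coefficient = 1

I ≈ (0.083333/2) × 32.027778 = 1.334491
Exact value: 1.333333
Error: 0.001157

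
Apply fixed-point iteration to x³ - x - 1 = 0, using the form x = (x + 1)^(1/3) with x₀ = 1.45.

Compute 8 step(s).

Equation: x³ - x - 1 = 0
Fixed-point form: x = (x + 1)^(1/3)
x₀ = 1.45

x_1 = g(1.450000) = 1.348100
x_2 = g(1.348100) = 1.329144
x_3 = g(1.329144) = 1.325558
x_4 = g(1.325558) = 1.324878
x_5 = g(1.324878) = 1.324748
x_6 = g(1.324748) = 1.324724
x_7 = g(1.324724) = 1.324719
x_8 = g(1.324719) = 1.324718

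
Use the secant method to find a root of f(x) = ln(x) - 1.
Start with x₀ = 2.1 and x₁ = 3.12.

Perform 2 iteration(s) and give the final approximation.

f(x) = ln(x) - 1
x₀ = 2.1, x₁ = 3.12

Secant formula: x_{n+1} = x_n - f(x_n)(x_n - x_{n-1})/(f(x_n) - f(x_{n-1}))

Iteration 1:
  f(2.100000) = -0.258063
  f(3.120000) = 0.137833
  x_2 = 3.120000 - 0.137833×(3.120000 - 2.100000)/(0.137833 - (-0.258063))
       = 2.764882
Iteration 2:
  f(3.120000) = 0.137833
  f(2.764882) = 0.016998
  x_3 = 2.764882 - 0.016998×(2.764882 - 3.120000)/(0.016998 - 0.137833)
       = 2.714927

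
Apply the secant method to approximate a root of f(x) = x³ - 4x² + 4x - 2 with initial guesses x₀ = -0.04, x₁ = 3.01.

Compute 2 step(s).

f(x) = x³ - 4x² + 4x - 2
x₀ = -0.04, x₁ = 3.01

Secant formula: x_{n+1} = x_n - f(x_n)(x_n - x_{n-1})/(f(x_n) - f(x_{n-1}))

Iteration 1:
  f(-0.040000) = -2.166464
  f(3.010000) = 1.070501
  x_2 = 3.010000 - 1.070501×(3.010000 - (-0.040000))/(1.070501 - (-2.166464))
       = 2.001330
Iteration 2:
  f(3.010000) = 1.070501
  f(2.001330) = -1.999996
  x_3 = 2.001330 - (-1.999996)×(2.001330 - 3.010000)/(-1.999996 - 1.070501)
       = 2.658337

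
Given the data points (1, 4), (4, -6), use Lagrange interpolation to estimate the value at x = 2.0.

Lagrange interpolation formula:
P(x) = Σ yᵢ × Lᵢ(x)
where Lᵢ(x) = Π_{j≠i} (x - xⱼ)/(xᵢ - xⱼ)

L_0(2.0) = (2.0 - 4)/(1 - 4) = 0.666667
L_1(2.0) = (2.0 - 1)/(4 - 1) = 0.333333

P(2.0) = 4×L_0(2.0) + (-6)×L_1(2.0)
P(2.0) = 0.666667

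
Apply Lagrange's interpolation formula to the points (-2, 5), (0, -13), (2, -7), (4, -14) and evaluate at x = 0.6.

Lagrange interpolation formula:
P(x) = Σ yᵢ × Lᵢ(x)
where Lᵢ(x) = Π_{j≠i} (x - xⱼ)/(xᵢ - xⱼ)

L_0(0.6) = (0.6 - 0)/(-2 - 0) × (0.6 - 2)/(-2 - 2) × (0.6 - 4)/(-2 - 4) = -0.059500
L_1(0.6) = (0.6 - (-2))/(0 - (-2)) × (0.6 - 2)/(0 - 2) × (0.6 - 4)/(0 - 4) = 0.773500
L_2(0.6) = (0.6 - (-2))/(2 - (-2)) × (0.6 - 0)/(2 - 0) × (0.6 - 4)/(2 - 4) = 0.331500
L_3(0.6) = (0.6 - (-2))/(4 - (-2)) × (0.6 - 0)/(4 - 0) × (0.6 - 2)/(4 - 2) = -0.045500

P(0.6) = 5×L_0(0.6) + (-13)×L_1(0.6) + (-7)×L_2(0.6) + (-14)×L_3(0.6)
P(0.6) = -12.036500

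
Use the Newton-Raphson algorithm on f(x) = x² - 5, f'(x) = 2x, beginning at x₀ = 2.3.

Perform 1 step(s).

f(x) = x² - 5
f'(x) = 2x
x₀ = 2.3

Newton-Raphson formula: x_{n+1} = x_n - f(x_n)/f'(x_n)

Iteration 1:
  f(2.300000) = 0.290000
  f'(2.300000) = 4.600000
  x_1 = 2.300000 - 0.290000/4.600000 = 2.236957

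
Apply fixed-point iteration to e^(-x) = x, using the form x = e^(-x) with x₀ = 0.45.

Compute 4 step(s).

Equation: e^(-x) = x
Fixed-point form: x = e^(-x)
x₀ = 0.45

x_1 = g(0.450000) = 0.637628
x_2 = g(0.637628) = 0.528545
x_3 = g(0.528545) = 0.589462
x_4 = g(0.589462) = 0.554625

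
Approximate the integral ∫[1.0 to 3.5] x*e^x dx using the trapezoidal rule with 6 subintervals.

f(x) = x*e^x
a = 1.0, b = 3.5, n = 6
h = (b - a)/n = 0.416667

Trapezoidal rule: (h/2)[f(x₀) + 2f(x₁) + 2f(x₂) + ... + f(xₙ)]

x_0 = 1.0000, f(x_0) = 2.718282, coefficient = 1
x_1 = 1.4167, f(x_1) = 5.841417, coefficient = 2
x_2 = 1.8333, f(x_2) = 11.466952, coefficient = 2
x_3 = 2.2500, f(x_3) = 21.347406, coefficient = 2
x_4 = 2.6667, f(x_4) = 38.378443, coefficient = 2
x_5 = 3.0833, f(x_5) = 67.312409, coefficient = 2
x_6 = 3.5000, f(x_6) = 115.904082, coefficient = 1

I ≈ (0.416667/2) × 407.315615 = 84.857420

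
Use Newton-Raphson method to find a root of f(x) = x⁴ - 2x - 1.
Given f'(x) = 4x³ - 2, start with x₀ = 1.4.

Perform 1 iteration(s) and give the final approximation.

f(x) = x⁴ - 2x - 1
f'(x) = 4x³ - 2
x₀ = 1.4

Newton-Raphson formula: x_{n+1} = x_n - f(x_n)/f'(x_n)

Iteration 1:
  f(1.400000) = 0.041600
  f'(1.400000) = 8.976000
  x_1 = 1.400000 - 0.041600/8.976000 = 1.395365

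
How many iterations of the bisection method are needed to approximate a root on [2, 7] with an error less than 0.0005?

We need (b-a)/2^n ≤ 0.0005
(7 - 2)/2^n ≤ 0.0005
5/2^n ≤ 0.0005
2^n ≥ 10000
n ≥ log₂(10000) = 13.29
n ≥ 14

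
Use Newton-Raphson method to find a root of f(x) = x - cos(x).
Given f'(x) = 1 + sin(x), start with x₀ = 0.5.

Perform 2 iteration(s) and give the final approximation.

f(x) = x - cos(x)
f'(x) = 1 + sin(x)
x₀ = 0.5

Newton-Raphson formula: x_{n+1} = x_n - f(x_n)/f'(x_n)

Iteration 1:
  f(0.500000) = -0.377583
  f'(0.500000) = 1.479426
  x_1 = 0.500000 - (-0.377583)/1.479426 = 0.755222
Iteration 2:
  f(0.755222) = 0.027103
  f'(0.755222) = 1.685451
  x_2 = 0.755222 - 0.027103/1.685451 = 0.739142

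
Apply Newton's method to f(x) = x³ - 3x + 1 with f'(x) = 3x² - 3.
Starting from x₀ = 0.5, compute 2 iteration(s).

f(x) = x³ - 3x + 1
f'(x) = 3x² - 3
x₀ = 0.5

Newton-Raphson formula: x_{n+1} = x_n - f(x_n)/f'(x_n)

Iteration 1:
  f(0.500000) = -0.375000
  f'(0.500000) = -2.250000
  x_1 = 0.500000 - (-0.375000)/(-2.250000) = 0.333333
Iteration 2:
  f(0.333333) = 0.037037
  f'(0.333333) = -2.666667
  x_2 = 0.333333 - 0.037037/(-2.666667) = 0.347222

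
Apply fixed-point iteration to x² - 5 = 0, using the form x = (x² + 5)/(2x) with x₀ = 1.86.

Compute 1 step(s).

Equation: x² - 5 = 0
Fixed-point form: x = (x² + 5)/(2x)
x₀ = 1.86

x_1 = g(1.860000) = 2.274086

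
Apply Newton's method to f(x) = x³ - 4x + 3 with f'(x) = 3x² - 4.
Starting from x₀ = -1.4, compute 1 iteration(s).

f(x) = x³ - 4x + 3
f'(x) = 3x² - 4
x₀ = -1.4

Newton-Raphson formula: x_{n+1} = x_n - f(x_n)/f'(x_n)

Iteration 1:
  f(-1.400000) = 5.856000
  f'(-1.400000) = 1.880000
  x_1 = -1.400000 - 5.856000/1.880000 = -4.514894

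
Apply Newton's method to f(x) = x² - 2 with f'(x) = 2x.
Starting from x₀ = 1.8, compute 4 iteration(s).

f(x) = x² - 2
f'(x) = 2x
x₀ = 1.8

Newton-Raphson formula: x_{n+1} = x_n - f(x_n)/f'(x_n)

Iteration 1:
  f(1.800000) = 1.240000
  f'(1.800000) = 3.600000
  x_1 = 1.800000 - 1.240000/3.600000 = 1.455556
Iteration 2:
  f(1.455556) = 0.118642
  f'(1.455556) = 2.911111
  x_2 = 1.455556 - 0.118642/2.911111 = 1.414801
Iteration 3:
  f(1.414801) = 0.001661
  f'(1.414801) = 2.829601
  x_3 = 1.414801 - 0.001661/2.829601 = 1.414214
Iteration 4:
  f(1.414214) = 0.000000
  f'(1.414214) = 2.828427
  x_4 = 1.414214 - 0.000000/2.828427 = 1.414214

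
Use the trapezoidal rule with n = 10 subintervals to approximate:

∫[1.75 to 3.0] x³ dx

f(x) = x³
a = 1.75, b = 3.0, n = 10
h = (b - a)/n = 0.125000

Trapezoidal rule: (h/2)[f(x₀) + 2f(x₁) + 2f(x₂) + ... + f(xₙ)]

x_0 = 1.7500, f(x_0) = 5.359375, coefficient = 1
x_1 = 1.8750, f(x_1) = 6.591797, coefficient = 2
x_2 = 2.0000, f(x_2) = 8.000000, coefficient = 2
x_3 = 2.1250, f(x_3) = 9.595703, coefficient = 2
x_4 = 2.2500, f(x_4) = 11.390625, coefficient = 2
x_5 = 2.3750, f(x_5) = 13.396484, coefficient = 2
x_6 = 2.5000, f(x_6) = 15.625000, coefficient = 2
x_7 = 2.6250, f(x_7) = 18.087891, coefficient = 2
x_8 = 2.7500, f(x_8) = 20.796875, coefficient = 2
x_9 = 2.8750, f(x_9) = 23.763672, coefficient = 2
x_10 = 3.0000, f(x_10) = 27.000000, coefficient = 1

I ≈ (0.125000/2) × 286.855469 = 17.928467
Exact value: 17.905273
Error: 0.023193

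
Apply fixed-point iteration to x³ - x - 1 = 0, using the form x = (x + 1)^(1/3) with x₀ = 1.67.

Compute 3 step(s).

Equation: x³ - x - 1 = 0
Fixed-point form: x = (x + 1)^(1/3)
x₀ = 1.67

x_1 = g(1.670000) = 1.387300
x_2 = g(1.387300) = 1.336500
x_3 = g(1.336500) = 1.326952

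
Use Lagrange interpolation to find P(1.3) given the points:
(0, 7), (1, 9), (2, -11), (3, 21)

Lagrange interpolation formula:
P(x) = Σ yᵢ × Lᵢ(x)
where Lᵢ(x) = Π_{j≠i} (x - xⱼ)/(xᵢ - xⱼ)

L_0(1.3) = (1.3 - 1)/(0 - 1) × (1.3 - 2)/(0 - 2) × (1.3 - 3)/(0 - 3) = -0.059500
L_1(1.3) = (1.3 - 0)/(1 - 0) × (1.3 - 2)/(1 - 2) × (1.3 - 3)/(1 - 3) = 0.773500
L_2(1.3) = (1.3 - 0)/(2 - 0) × (1.3 - 1)/(2 - 1) × (1.3 - 3)/(2 - 3) = 0.331500
L_3(1.3) = (1.3 - 0)/(3 - 0) × (1.3 - 1)/(3 - 1) × (1.3 - 2)/(3 - 2) = -0.045500

P(1.3) = 7×L_0(1.3) + 9×L_1(1.3) + (-11)×L_2(1.3) + 21×L_3(1.3)
P(1.3) = 1.943000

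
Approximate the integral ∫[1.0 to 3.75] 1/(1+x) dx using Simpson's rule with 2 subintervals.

f(x) = 1/(1+x)
a = 1.0, b = 3.75, n = 2
h = (b - a)/n = 1.375000

Simpson's rule: (h/3)[f(x₀) + 4f(x₁) + 2f(x₂) + ... + f(xₙ)]

x_0 = 1.0000, f(x_0) = 0.500000, coefficient = 1
x_1 = 2.3750, f(x_1) = 0.296296, coefficient = 4
x_2 = 3.7500, f(x_2) = 0.210526, coefficient = 1

I ≈ (1.375000/3) × 1.895712 = 0.868868
Exact value: 0.864997
Error: 0.003870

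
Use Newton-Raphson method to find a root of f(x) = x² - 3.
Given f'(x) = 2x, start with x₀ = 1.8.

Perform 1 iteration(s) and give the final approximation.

f(x) = x² - 3
f'(x) = 2x
x₀ = 1.8

Newton-Raphson formula: x_{n+1} = x_n - f(x_n)/f'(x_n)

Iteration 1:
  f(1.800000) = 0.240000
  f'(1.800000) = 3.600000
  x_1 = 1.800000 - 0.240000/3.600000 = 1.733333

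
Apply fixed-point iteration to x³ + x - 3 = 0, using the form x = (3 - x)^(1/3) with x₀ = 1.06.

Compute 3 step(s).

Equation: x³ + x - 3 = 0
Fixed-point form: x = (3 - x)^(1/3)
x₀ = 1.06

x_1 = g(1.060000) = 1.247194
x_2 = g(1.247194) = 1.205715
x_3 = g(1.205715) = 1.215152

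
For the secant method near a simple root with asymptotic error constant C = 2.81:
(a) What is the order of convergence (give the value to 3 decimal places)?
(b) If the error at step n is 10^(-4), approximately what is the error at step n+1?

(a) Secant method has superlinear convergence with order φ = (1+√5)/2 ≈ 1.618.
    This means |e_{n+1}| ≈ C|e_n|^1.618.

(b) With |e_n| = 10^(-4) and C = 2.81:
    |e_{n+1}| ≈ 2.81 × (10^(-4))^1.618 = 2.81 × 10^(-6.47)

(a) ≈ 1.618 (golden ratio); (b) |e_{n+1}| ≈ 9.475e-07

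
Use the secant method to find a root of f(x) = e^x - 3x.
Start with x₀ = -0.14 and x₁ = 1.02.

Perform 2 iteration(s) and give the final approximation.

f(x) = e^x - 3x
x₀ = -0.14, x₁ = 1.02

Secant formula: x_{n+1} = x_n - f(x_n)(x_n - x_{n-1})/(f(x_n) - f(x_{n-1}))

Iteration 1:
  f(-0.140000) = 1.289358
  f(1.020000) = -0.286805
  x_2 = 1.020000 - (-0.286805)×(1.020000 - (-0.140000))/(-0.286805 - 1.289358)
       = 0.808922
Iteration 2:
  f(1.020000) = -0.286805
  f(0.808922) = -0.181280
  x_3 = 0.808922 - (-0.181280)×(0.808922 - 1.020000)/(-0.181280 - (-0.286805))
       = 0.446316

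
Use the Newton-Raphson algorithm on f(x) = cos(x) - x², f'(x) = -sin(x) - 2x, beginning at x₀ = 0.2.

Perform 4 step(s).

f(x) = cos(x) - x²
f'(x) = -sin(x) - 2x
x₀ = 0.2

Newton-Raphson formula: x_{n+1} = x_n - f(x_n)/f'(x_n)

Iteration 1:
  f(0.200000) = 0.940067
  f'(0.200000) = -0.598669
  x_1 = 0.200000 - 0.940067/(-0.598669) = 1.770260
Iteration 2:
  f(1.770260) = -3.331965
  f'(1.770260) = -4.520693
  x_2 = 1.770260 - (-3.331965)/(-4.520693) = 1.033213
Iteration 3:
  f(1.033213) = -0.555467
  f'(1.033213) = -2.925374
  x_3 = 1.033213 - (-0.555467)/(-2.925374) = 0.843334
Iteration 4:
  f(0.843334) = -0.046236
  f'(0.843334) = -2.433532
  x_4 = 0.843334 - (-0.046236)/(-2.433532) = 0.824335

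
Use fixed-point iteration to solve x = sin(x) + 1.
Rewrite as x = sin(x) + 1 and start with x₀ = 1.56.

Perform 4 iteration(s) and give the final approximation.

Equation: x = sin(x) + 1
Fixed-point form: x = sin(x) + 1
x₀ = 1.56

x_1 = g(1.560000) = 1.999942
x_2 = g(1.999942) = 1.909322
x_3 = g(1.909322) = 1.943245
x_4 = g(1.943245) = 1.931439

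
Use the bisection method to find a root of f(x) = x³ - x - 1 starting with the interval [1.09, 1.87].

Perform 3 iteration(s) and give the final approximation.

f(x) = x³ - x - 1
Initial interval: [1.09, 1.87]

Iteration 1:
  c_1 = (1.090000 + 1.870000)/2 = 1.480000
  f(c_1) = f(1.480000) = 0.761792
  f(a) × f(c) < 0, new interval: [1.090000, 1.480000]
Iteration 2:
  c_2 = (1.090000 + 1.480000)/2 = 1.285000
  f(c_2) = f(1.285000) = -0.163176
  f(a) × f(c) ≥ 0, new interval: [1.285000, 1.480000]
Iteration 3:
  c_3 = (1.285000 + 1.480000)/2 = 1.382500
  f(c_3) = f(1.382500) = 0.259881
  f(a) × f(c) < 0, new interval: [1.285000, 1.382500]

After 3 iteration(s), the approximation is c_3 = 1.382500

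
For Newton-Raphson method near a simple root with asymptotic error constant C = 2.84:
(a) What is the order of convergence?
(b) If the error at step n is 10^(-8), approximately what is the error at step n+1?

(a) Newton-Raphson has quadratic (order 2) convergence near simple roots.
    This means |e_{n+1}| ≈ C|e_n|².

(b) With |e_n| = 10^(-8) and C = 2.84:
    |e_{n+1}| ≈ 2.84 × (10^(-8))² = 2.84 × 10^(-16)

(a) 2 (quadratic); (b) |e_{n+1}| ≈ 2.840e-16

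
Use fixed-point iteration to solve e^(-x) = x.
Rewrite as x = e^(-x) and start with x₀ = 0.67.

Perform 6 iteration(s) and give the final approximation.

Equation: e^(-x) = x
Fixed-point form: x = e^(-x)
x₀ = 0.67

x_1 = g(0.670000) = 0.511709
x_2 = g(0.511709) = 0.599470
x_3 = g(0.599470) = 0.549102
x_4 = g(0.549102) = 0.577468
x_5 = g(0.577468) = 0.561318
x_6 = g(0.561318) = 0.570457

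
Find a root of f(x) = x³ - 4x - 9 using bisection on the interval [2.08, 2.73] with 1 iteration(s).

f(x) = x³ - 4x - 9
Initial interval: [2.08, 2.73]

Iteration 1:
  c_1 = (2.080000 + 2.730000)/2 = 2.405000
  f(c_1) = f(2.405000) = -4.709420
  f(a) × f(c) ≥ 0, new interval: [2.405000, 2.730000]

After 1 iteration(s), the approximation is c_1 = 2.405000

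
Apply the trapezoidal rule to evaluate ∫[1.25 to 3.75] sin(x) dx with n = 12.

f(x) = sin(x)
a = 1.25, b = 3.75, n = 12
h = (b - a)/n = 0.208333

Trapezoidal rule: (h/2)[f(x₀) + 2f(x₁) + 2f(x₂) + ... + f(xₙ)]

x_0 = 1.2500, f(x_0) = 0.948985, coefficient = 1
x_1 = 1.4583, f(x_1) = 0.993683, coefficient = 2
x_2 = 1.6667, f(x_2) = 0.995408, coefficient = 2
x_3 = 1.8750, f(x_3) = 0.954086, coefficient = 2
x_4 = 2.0833, f(x_4) = 0.871503, coefficient = 2
x_5 = 2.2917, f(x_5) = 0.751232, coefficient = 2
x_6 = 2.5000, f(x_6) = 0.598472, coefficient = 2
x_7 = 2.7083, f(x_7) = 0.419831, coefficient = 2
x_8 = 2.9167, f(x_8) = 0.223034, coefficient = 2
x_9 = 3.1250, f(x_9) = 0.016592, coefficient = 2
x_10 = 3.3333, f(x_10) = -0.190568, coefficient = 2
x_11 = 3.5417, f(x_11) = -0.389487, coefficient = 2
x_12 = 3.7500, f(x_12) = -0.571561, coefficient = 1

I ≈ (0.208333/2) × 10.864996 = 1.131770
Exact value: 1.135882
Error: 0.004111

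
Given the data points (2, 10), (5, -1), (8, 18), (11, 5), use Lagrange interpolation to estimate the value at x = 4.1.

Lagrange interpolation formula:
P(x) = Σ yᵢ × Lᵢ(x)
where Lᵢ(x) = Π_{j≠i} (x - xⱼ)/(xᵢ - xⱼ)

L_0(4.1) = (4.1 - 5)/(2 - 5) × (4.1 - 8)/(2 - 8) × (4.1 - 11)/(2 - 11) = 0.149500
L_1(4.1) = (4.1 - 2)/(5 - 2) × (4.1 - 8)/(5 - 8) × (4.1 - 11)/(5 - 11) = 1.046500
L_2(4.1) = (4.1 - 2)/(8 - 2) × (4.1 - 5)/(8 - 5) × (4.1 - 11)/(8 - 11) = -0.241500
L_3(4.1) = (4.1 - 2)/(11 - 2) × (4.1 - 5)/(11 - 5) × (4.1 - 8)/(11 - 8) = 0.045500

P(4.1) = 10×L_0(4.1) + (-1)×L_1(4.1) + 18×L_2(4.1) + 5×L_3(4.1)
P(4.1) = -3.671000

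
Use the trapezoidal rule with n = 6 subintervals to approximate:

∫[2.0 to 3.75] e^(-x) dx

f(x) = e^(-x)
a = 2.0, b = 3.75, n = 6
h = (b - a)/n = 0.291667

Trapezoidal rule: (h/2)[f(x₀) + 2f(x₁) + 2f(x₂) + ... + f(xₙ)]

x_0 = 2.0000, f(x_0) = 0.135335, coefficient = 1
x_1 = 2.2917, f(x_1) = 0.101098, coefficient = 2
x_2 = 2.5833, f(x_2) = 0.075522, coefficient = 2
x_3 = 2.8750, f(x_3) = 0.056416, coefficient = 2
x_4 = 3.1667, f(x_4) = 0.042144, coefficient = 2
x_5 = 3.4583, f(x_5) = 0.031482, coefficient = 2
x_6 = 3.7500, f(x_6) = 0.023518, coefficient = 1

I ≈ (0.291667/2) × 0.772177 = 0.112609
Exact value: 0.111818
Error: 0.000792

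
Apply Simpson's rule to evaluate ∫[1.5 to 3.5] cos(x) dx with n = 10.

f(x) = cos(x)
a = 1.5, b = 3.5, n = 10
h = (b - a)/n = 0.200000

Simpson's rule: (h/3)[f(x₀) + 4f(x₁) + 2f(x₂) + ... + f(xₙ)]

x_0 = 1.5000, f(x_0) = 0.070737, coefficient = 1
x_1 = 1.7000, f(x_1) = -0.128844, coefficient = 4
x_2 = 1.9000, f(x_2) = -0.323290, coefficient = 2
x_3 = 2.1000, f(x_3) = -0.504846, coefficient = 4
x_4 = 2.3000, f(x_4) = -0.666276, coefficient = 2
x_5 = 2.5000, f(x_5) = -0.801144, coefficient = 4
x_6 = 2.7000, f(x_6) = -0.904072, coefficient = 2
x_7 = 2.9000, f(x_7) = -0.970958, coefficient = 4
x_8 = 3.1000, f(x_8) = -0.999135, coefficient = 2
x_9 = 3.3000, f(x_9) = -0.987480, coefficient = 4
x_10 = 3.5000, f(x_10) = -0.936457, coefficient = 1

I ≈ (0.200000/3) × -20.224354 = -1.348290
Exact value: -1.348278
Error: 0.000012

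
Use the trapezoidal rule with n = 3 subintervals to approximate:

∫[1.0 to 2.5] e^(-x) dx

f(x) = e^(-x)
a = 1.0, b = 2.5, n = 3
h = (b - a)/n = 0.500000

Trapezoidal rule: (h/2)[f(x₀) + 2f(x₁) + 2f(x₂) + ... + f(xₙ)]

x_0 = 1.0000, f(x_0) = 0.367879, coefficient = 1
x_1 = 1.5000, f(x_1) = 0.223130, coefficient = 2
x_2 = 2.0000, f(x_2) = 0.135335, coefficient = 2
x_3 = 2.5000, f(x_3) = 0.082085, coefficient = 1

I ≈ (0.500000/2) × 1.166895 = 0.291724
Exact value: 0.285794
Error: 0.005929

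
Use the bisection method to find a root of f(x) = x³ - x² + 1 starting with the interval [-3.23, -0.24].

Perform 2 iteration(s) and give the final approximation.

f(x) = x³ - x² + 1
Initial interval: [-3.23, -0.24]

Iteration 1:
  c_1 = (-3.230000 + (-0.240000))/2 = -1.735000
  f(c_1) = f(-1.735000) = -7.232965
  f(a) × f(c) ≥ 0, new interval: [-1.735000, -0.240000]
Iteration 2:
  c_2 = (-1.735000 + (-0.240000))/2 = -0.987500
  f(c_2) = f(-0.987500) = -0.938123
  f(a) × f(c) ≥ 0, new interval: [-0.987500, -0.240000]

After 2 iteration(s), the approximation is c_2 = -0.987500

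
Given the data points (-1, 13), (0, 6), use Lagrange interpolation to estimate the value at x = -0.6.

Lagrange interpolation formula:
P(x) = Σ yᵢ × Lᵢ(x)
where Lᵢ(x) = Π_{j≠i} (x - xⱼ)/(xᵢ - xⱼ)

L_0(-0.6) = (-0.6 - 0)/(-1 - 0) = 0.600000
L_1(-0.6) = (-0.6 - (-1))/(0 - (-1)) = 0.400000

P(-0.6) = 13×L_0(-0.6) + 6×L_1(-0.6)
P(-0.6) = 10.200000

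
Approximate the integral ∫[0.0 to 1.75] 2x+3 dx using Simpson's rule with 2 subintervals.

f(x) = 2x+3
a = 0.0, b = 1.75, n = 2
h = (b - a)/n = 0.875000

Simpson's rule: (h/3)[f(x₀) + 4f(x₁) + 2f(x₂) + ... + f(xₙ)]

x_0 = 0.0000, f(x_0) = 3.000000, coefficient = 1
x_1 = 0.8750, f(x_1) = 4.750000, coefficient = 4
x_2 = 1.7500, f(x_2) = 6.500000, coefficient = 1

I ≈ (0.875000/3) × 28.500000 = 8.312500
Exact value: 8.312500
Error: 0.000000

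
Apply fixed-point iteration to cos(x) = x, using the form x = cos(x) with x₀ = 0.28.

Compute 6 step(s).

Equation: cos(x) = x
Fixed-point form: x = cos(x)
x₀ = 0.28

x_1 = g(0.280000) = 0.961055
x_2 = g(0.961055) = 0.572655
x_3 = g(0.572655) = 0.840465
x_4 = g(0.840465) = 0.667116
x_5 = g(0.667116) = 0.785609
x_6 = g(0.785609) = 0.706958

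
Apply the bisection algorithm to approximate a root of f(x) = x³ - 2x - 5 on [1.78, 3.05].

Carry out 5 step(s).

f(x) = x³ - 2x - 5
Initial interval: [1.78, 3.05]

Iteration 1:
  c_1 = (1.780000 + 3.050000)/2 = 2.415000
  f(c_1) = f(2.415000) = 4.254823
  f(a) × f(c) < 0, new interval: [1.780000, 2.415000]
Iteration 2:
  c_2 = (1.780000 + 2.415000)/2 = 2.097500
  f(c_2) = f(2.097500) = 0.032964
  f(a) × f(c) < 0, new interval: [1.780000, 2.097500]
Iteration 3:
  c_3 = (1.780000 + 2.097500)/2 = 1.938750
  f(c_3) = f(1.938750) = -1.590220
  f(a) × f(c) ≥ 0, new interval: [1.938750, 2.097500]
Iteration 4:
  c_4 = (1.938750 + 2.097500)/2 = 2.018125
  f(c_4) = f(2.018125) = -0.816773
  f(a) × f(c) ≥ 0, new interval: [2.018125, 2.097500]
Iteration 5:
  c_5 = (2.018125 + 2.097500)/2 = 2.057813
  f(c_5) = f(2.057813) = -0.401628
  f(a) × f(c) ≥ 0, new interval: [2.057813, 2.097500]

After 5 iteration(s), the approximation is c_5 = 2.057813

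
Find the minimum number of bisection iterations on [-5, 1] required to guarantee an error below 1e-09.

We need (b-a)/2^n ≤ 1e-09
(1 - (-5))/2^n ≤ 1e-09
6/2^n ≤ 1e-09
2^n ≥ 6000000000
n ≥ log₂(6000000000) = 32.48
n ≥ 33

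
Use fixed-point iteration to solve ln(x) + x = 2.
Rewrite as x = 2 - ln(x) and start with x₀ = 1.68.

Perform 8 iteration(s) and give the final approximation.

Equation: ln(x) + x = 2
Fixed-point form: x = 2 - ln(x)
x₀ = 1.68

x_1 = g(1.680000) = 1.481206
x_2 = g(1.481206) = 1.607143
x_3 = g(1.607143) = 1.525542
x_4 = g(1.525542) = 1.577650
x_5 = g(1.577650) = 1.544063
x_6 = g(1.544063) = 1.565583
x_7 = g(1.565583) = 1.551742
x_8 = g(1.551742) = 1.560622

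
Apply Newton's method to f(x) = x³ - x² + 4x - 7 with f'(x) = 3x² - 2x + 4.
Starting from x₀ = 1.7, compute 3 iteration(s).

f(x) = x³ - x² + 4x - 7
f'(x) = 3x² - 2x + 4
x₀ = 1.7

Newton-Raphson formula: x_{n+1} = x_n - f(x_n)/f'(x_n)

Iteration 1:
  f(1.700000) = 1.823000
  f'(1.700000) = 9.270000
  x_1 = 1.700000 - 1.823000/9.270000 = 1.503344
Iteration 2:
  f(1.503344) = 0.150956
  f'(1.503344) = 7.773442
  x_2 = 1.503344 - 0.150956/7.773442 = 1.483925
Iteration 3:
  f(1.483925) = 0.001316
  f'(1.483925) = 7.638248
  x_3 = 1.483925 - 0.001316/7.638248 = 1.483752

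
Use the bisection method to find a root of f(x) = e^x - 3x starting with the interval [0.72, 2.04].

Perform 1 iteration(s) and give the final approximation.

f(x) = e^x - 3x
Initial interval: [0.72, 2.04]

Iteration 1:
  c_1 = (0.720000 + 2.040000)/2 = 1.380000
  f(c_1) = f(1.380000) = -0.165098
  f(a) × f(c) ≥ 0, new interval: [1.380000, 2.040000]

After 1 iteration(s), the approximation is c_1 = 1.380000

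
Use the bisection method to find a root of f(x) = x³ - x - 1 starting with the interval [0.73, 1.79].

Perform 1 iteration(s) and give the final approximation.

f(x) = x³ - x - 1
Initial interval: [0.73, 1.79]

Iteration 1:
  c_1 = (0.730000 + 1.790000)/2 = 1.260000
  f(c_1) = f(1.260000) = -0.259624
  f(a) × f(c) ≥ 0, new interval: [1.260000, 1.790000]

After 1 iteration(s), the approximation is c_1 = 1.260000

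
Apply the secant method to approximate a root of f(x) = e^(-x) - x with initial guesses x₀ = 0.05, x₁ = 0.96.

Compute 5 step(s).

f(x) = e^(-x) - x
x₀ = 0.05, x₁ = 0.96

Secant formula: x_{n+1} = x_n - f(x_n)(x_n - x_{n-1})/(f(x_n) - f(x_{n-1}))

Iteration 1:
  f(0.050000) = 0.901229
  f(0.960000) = -0.577107
  x_2 = 0.960000 - (-0.577107)×(0.960000 - 0.050000)/(-0.577107 - 0.901229)
       = 0.604758
Iteration 2:
  f(0.960000) = -0.577107
  f(0.604758) = -0.058551
  x_3 = 0.604758 - (-0.058551)×(0.604758 - 0.960000)/(-0.058551 - (-0.577107))
       = 0.564647
Iteration 3:
  f(0.604758) = -0.058551
  f(0.564647) = 0.003914
  x_4 = 0.564647 - 0.003914×(0.564647 - 0.604758)/(0.003914 - (-0.058551))
       = 0.567160
Iteration 4:
  f(0.564647) = 0.003914
  f(0.567160) = -0.000026
  x_5 = 0.567160 - (-0.000026)×(0.567160 - 0.564647)/(-0.000026 - 0.003914)
       = 0.567143
Iteration 5:
  f(0.567160) = -0.000026
  f(0.567143) = 0.000000
  x_6 = 0.567143 - 0.000000×(0.567143 - 0.567160)/(0.000000 - (-0.000026))
       = 0.567143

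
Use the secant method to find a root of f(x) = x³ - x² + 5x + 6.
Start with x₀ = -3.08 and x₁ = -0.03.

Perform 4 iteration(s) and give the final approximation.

f(x) = x³ - x² + 5x + 6
x₀ = -3.08, x₁ = -0.03

Secant formula: x_{n+1} = x_n - f(x_n)(x_n - x_{n-1})/(f(x_n) - f(x_{n-1}))

Iteration 1:
  f(-3.080000) = -48.104512
  f(-0.030000) = 5.849073
  x_2 = -0.030000 - 5.849073×(-0.030000 - (-3.080000))/(5.849073 - (-48.104512))
       = -0.360649
Iteration 2:
  f(-0.030000) = 5.849073
  f(-0.360649) = 4.019781
  x_3 = -0.360649 - 4.019781×(-0.360649 - (-0.030000))/(4.019781 - 5.849073)
       = -1.087233
Iteration 3:
  f(-0.360649) = 4.019781
  f(-1.087233) = -1.903432
  x_4 = -1.087233 - (-1.903432)×(-1.087233 - (-0.360649))/(-1.903432 - 4.019781)
       = -0.853744
Iteration 4:
  f(-1.087233) = -1.903432
  f(-0.853744) = 0.380124
  x_5 = -0.853744 - 0.380124×(-0.853744 - (-1.087233))/(0.380124 - (-1.903432))
       = -0.892611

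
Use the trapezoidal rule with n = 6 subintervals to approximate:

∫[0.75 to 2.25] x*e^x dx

f(x) = x*e^x
a = 0.75, b = 2.25, n = 6
h = (b - a)/n = 0.250000

Trapezoidal rule: (h/2)[f(x₀) + 2f(x₁) + 2f(x₂) + ... + f(xₙ)]

x_0 = 0.7500, f(x_0) = 1.587750, coefficient = 1
x_1 = 1.0000, f(x_1) = 2.718282, coefficient = 2
x_2 = 1.2500, f(x_2) = 4.362929, coefficient = 2
x_3 = 1.5000, f(x_3) = 6.722534, coefficient = 2
x_4 = 1.7500, f(x_4) = 10.070555, coefficient = 2
x_5 = 2.0000, f(x_5) = 14.778112, coefficient = 2
x_6 = 2.2500, f(x_6) = 21.347406, coefficient = 1

I ≈ (0.250000/2) × 100.239978 = 12.529997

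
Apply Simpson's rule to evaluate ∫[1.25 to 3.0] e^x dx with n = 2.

f(x) = e^x
a = 1.25, b = 3.0, n = 2
h = (b - a)/n = 0.875000

Simpson's rule: (h/3)[f(x₀) + 4f(x₁) + 2f(x₂) + ... + f(xₙ)]

x_0 = 1.2500, f(x_0) = 3.490343, coefficient = 1
x_1 = 2.1250, f(x_1) = 8.372897, coefficient = 4
x_2 = 3.0000, f(x_2) = 20.085537, coefficient = 1

I ≈ (0.875000/3) × 57.067470 = 16.644679
Exact value: 16.595194
Error: 0.049485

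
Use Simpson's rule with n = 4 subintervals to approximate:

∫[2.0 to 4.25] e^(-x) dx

f(x) = e^(-x)
a = 2.0, b = 4.25, n = 4
h = (b - a)/n = 0.562500

Simpson's rule: (h/3)[f(x₀) + 4f(x₁) + 2f(x₂) + ... + f(xₙ)]

x_0 = 2.0000, f(x_0) = 0.135335, coefficient = 1
x_1 = 2.5625, f(x_1) = 0.077112, coefficient = 4
x_2 = 3.1250, f(x_2) = 0.043937, coefficient = 2
x_3 = 3.6875, f(x_3) = 0.025035, coefficient = 4
x_4 = 4.2500, f(x_4) = 0.014264, coefficient = 1

I ≈ (0.562500/3) × 0.646058 = 0.121136
Exact value: 0.121071
Error: 0.000065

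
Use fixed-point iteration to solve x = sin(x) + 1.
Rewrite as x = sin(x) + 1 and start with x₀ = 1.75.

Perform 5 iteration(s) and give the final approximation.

Equation: x = sin(x) + 1
Fixed-point form: x = sin(x) + 1
x₀ = 1.75

x_1 = g(1.750000) = 1.983986
x_2 = g(1.983986) = 1.915845
x_3 = g(1.915845) = 1.941059
x_4 = g(1.941059) = 1.932232
x_5 = g(1.932232) = 1.935390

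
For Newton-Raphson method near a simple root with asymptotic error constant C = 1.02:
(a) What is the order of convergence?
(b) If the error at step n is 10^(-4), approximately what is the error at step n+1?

(a) Newton-Raphson has quadratic (order 2) convergence near simple roots.
    This means |e_{n+1}| ≈ C|e_n|².

(b) With |e_n| = 10^(-4) and C = 1.02:
    |e_{n+1}| ≈ 1.02 × (10^(-4))² = 1.02 × 10^(-8)

(a) 2 (quadratic); (b) |e_{n+1}| ≈ 1.020e-08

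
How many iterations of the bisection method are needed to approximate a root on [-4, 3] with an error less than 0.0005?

We need (b-a)/2^n ≤ 0.0005
(3 - (-4))/2^n ≤ 0.0005
7/2^n ≤ 0.0005
2^n ≥ 14000
n ≥ log₂(14000) = 13.77
n ≥ 14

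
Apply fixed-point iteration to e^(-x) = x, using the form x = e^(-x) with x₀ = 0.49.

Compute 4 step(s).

Equation: e^(-x) = x
Fixed-point form: x = e^(-x)
x₀ = 0.49

x_1 = g(0.490000) = 0.612626
x_2 = g(0.612626) = 0.541926
x_3 = g(0.541926) = 0.581627
x_4 = g(0.581627) = 0.558988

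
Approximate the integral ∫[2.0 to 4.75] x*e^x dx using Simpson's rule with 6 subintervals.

f(x) = x*e^x
a = 2.0, b = 4.75, n = 6
h = (b - a)/n = 0.458333

Simpson's rule: (h/3)[f(x₀) + 4f(x₁) + 2f(x₂) + ... + f(xₙ)]

x_0 = 2.0000, f(x_0) = 14.778112, coefficient = 1
x_1 = 2.4583, f(x_1) = 28.726411, coefficient = 4
x_2 = 2.9167, f(x_2) = 53.898793, coefficient = 2
x_3 = 3.3750, f(x_3) = 98.631958, coefficient = 4
x_4 = 3.8333, f(x_4) = 177.162622, coefficient = 2
x_5 = 4.2917, f(x_5) = 313.670109, coefficient = 4
x_6 = 4.7500, f(x_6) = 549.025352, coefficient = 1

I ≈ (0.458333/3) × 2790.040204 = 426.256142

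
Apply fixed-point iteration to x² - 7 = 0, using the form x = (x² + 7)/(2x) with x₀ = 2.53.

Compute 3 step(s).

Equation: x² - 7 = 0
Fixed-point form: x = (x² + 7)/(2x)
x₀ = 2.53

x_1 = g(2.530000) = 2.648399
x_2 = g(2.648399) = 2.645753
x_3 = g(2.645753) = 2.645751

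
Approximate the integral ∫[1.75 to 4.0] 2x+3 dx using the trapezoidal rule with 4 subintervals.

f(x) = 2x+3
a = 1.75, b = 4.0, n = 4
h = (b - a)/n = 0.562500

Trapezoidal rule: (h/2)[f(x₀) + 2f(x₁) + 2f(x₂) + ... + f(xₙ)]

x_0 = 1.7500, f(x_0) = 6.500000, coefficient = 1
x_1 = 2.3125, f(x_1) = 7.625000, coefficient = 2
x_2 = 2.8750, f(x_2) = 8.750000, coefficient = 2
x_3 = 3.4375, f(x_3) = 9.875000, coefficient = 2
x_4 = 4.0000, f(x_4) = 11.000000, coefficient = 1

I ≈ (0.562500/2) × 70.000000 = 19.687500
Exact value: 19.687500
Error: 0.000000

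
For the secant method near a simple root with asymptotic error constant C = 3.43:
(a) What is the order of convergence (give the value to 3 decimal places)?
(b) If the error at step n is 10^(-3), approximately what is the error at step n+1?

(a) Secant method has superlinear convergence with order φ = (1+√5)/2 ≈ 1.618.
    This means |e_{n+1}| ≈ C|e_n|^1.618.

(b) With |e_n| = 10^(-3) and C = 3.43:
    |e_{n+1}| ≈ 3.43 × (10^(-3))^1.618 = 3.43 × 10^(-4.85)

(a) ≈ 1.618 (golden ratio); (b) |e_{n+1}| ≈ 4.799e-05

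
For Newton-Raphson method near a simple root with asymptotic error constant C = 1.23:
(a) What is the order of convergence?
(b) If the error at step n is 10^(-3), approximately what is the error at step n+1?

(a) Newton-Raphson has quadratic (order 2) convergence near simple roots.
    This means |e_{n+1}| ≈ C|e_n|².

(b) With |e_n| = 10^(-3) and C = 1.23:
    |e_{n+1}| ≈ 1.23 × (10^(-3))² = 1.23 × 10^(-6)

(a) 2 (quadratic); (b) |e_{n+1}| ≈ 1.230e-06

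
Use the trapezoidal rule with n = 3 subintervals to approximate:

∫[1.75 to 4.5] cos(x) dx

f(x) = cos(x)
a = 1.75, b = 4.5, n = 3
h = (b - a)/n = 0.916667

Trapezoidal rule: (h/2)[f(x₀) + 2f(x₁) + 2f(x₂) + ... + f(xₙ)]

x_0 = 1.7500, f(x_0) = -0.178246, coefficient = 1
x_1 = 2.6667, f(x_1) = -0.889327, coefficient = 2
x_2 = 3.5833, f(x_2) = -0.904009, coefficient = 2
x_3 = 4.5000, f(x_3) = -0.210796, coefficient = 1

I ≈ (0.916667/2) × -3.975713 = -1.822202
Exact value: -1.961516
Error: 0.139314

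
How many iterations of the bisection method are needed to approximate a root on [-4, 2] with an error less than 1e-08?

We need (b-a)/2^n ≤ 1e-08
(2 - (-4))/2^n ≤ 1e-08
6/2^n ≤ 1e-08
2^n ≥ 600000000
n ≥ log₂(600000000) = 29.16
n ≥ 30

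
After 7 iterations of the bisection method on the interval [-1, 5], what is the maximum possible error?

Bisection error bound: |error| ≤ (b-a)/2^n
|error| ≤ (5 - (-1))/2^7 = 6/2^7
|error| ≤ 0.0468750000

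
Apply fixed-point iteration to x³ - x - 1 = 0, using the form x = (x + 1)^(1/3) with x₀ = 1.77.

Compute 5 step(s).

Equation: x³ - x - 1 = 0
Fixed-point form: x = (x + 1)^(1/3)
x₀ = 1.77

x_1 = g(1.770000) = 1.404408
x_2 = g(1.404408) = 1.339685
x_3 = g(1.339685) = 1.327555
x_4 = g(1.327555) = 1.325257
x_5 = g(1.325257) = 1.324820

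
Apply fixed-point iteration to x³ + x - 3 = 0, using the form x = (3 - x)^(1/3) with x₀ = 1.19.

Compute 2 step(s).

Equation: x³ + x - 3 = 0
Fixed-point form: x = (3 - x)^(1/3)
x₀ = 1.19

x_1 = g(1.190000) = 1.218689
x_2 = g(1.218689) = 1.212216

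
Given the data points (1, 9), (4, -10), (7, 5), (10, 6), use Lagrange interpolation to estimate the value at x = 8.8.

Lagrange interpolation formula:
P(x) = Σ yᵢ × Lᵢ(x)
where Lᵢ(x) = Π_{j≠i} (x - xⱼ)/(xᵢ - xⱼ)

L_0(8.8) = (8.8 - 4)/(1 - 4) × (8.8 - 7)/(1 - 7) × (8.8 - 10)/(1 - 10) = 0.064000
L_1(8.8) = (8.8 - 1)/(4 - 1) × (8.8 - 7)/(4 - 7) × (8.8 - 10)/(4 - 10) = -0.312000
L_2(8.8) = (8.8 - 1)/(7 - 1) × (8.8 - 4)/(7 - 4) × (8.8 - 10)/(7 - 10) = 0.832000
L_3(8.8) = (8.8 - 1)/(10 - 1) × (8.8 - 4)/(10 - 4) × (8.8 - 7)/(10 - 7) = 0.416000

P(8.8) = 9×L_0(8.8) + (-10)×L_1(8.8) + 5×L_2(8.8) + 6×L_3(8.8)
P(8.8) = 10.352000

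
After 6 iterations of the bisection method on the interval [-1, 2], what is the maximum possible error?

Bisection error bound: |error| ≤ (b-a)/2^n
|error| ≤ (2 - (-1))/2^6 = 3/2^6
|error| ≤ 0.0468750000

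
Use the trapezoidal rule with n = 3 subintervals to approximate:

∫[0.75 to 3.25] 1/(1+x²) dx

f(x) = 1/(1+x²)
a = 0.75, b = 3.25, n = 3
h = (b - a)/n = 0.833333

Trapezoidal rule: (h/2)[f(x₀) + 2f(x₁) + 2f(x₂) + ... + f(xₙ)]

x_0 = 0.7500, f(x_0) = 0.640000, coefficient = 1
x_1 = 1.5833, f(x_1) = 0.285149, coefficient = 2
x_2 = 2.4167, f(x_2) = 0.146193, coefficient = 2
x_3 = 3.2500, f(x_3) = 0.086486, coefficient = 1

I ≈ (0.833333/2) × 1.589169 = 0.662154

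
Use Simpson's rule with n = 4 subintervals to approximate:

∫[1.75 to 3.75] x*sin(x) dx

f(x) = x*sin(x)
a = 1.75, b = 3.75, n = 4
h = (b - a)/n = 0.500000

Simpson's rule: (h/3)[f(x₀) + 4f(x₁) + 2f(x₂) + ... + f(xₙ)]

x_0 = 1.7500, f(x_0) = 1.721975, coefficient = 1
x_1 = 2.2500, f(x_1) = 1.750665, coefficient = 4
x_2 = 2.7500, f(x_2) = 1.049568, coefficient = 2
x_3 = 3.2500, f(x_3) = -0.351634, coefficient = 4
x_4 = 3.7500, f(x_4) = -2.143355, coefficient = 1

I ≈ (0.500000/3) × 7.273878 = 1.212313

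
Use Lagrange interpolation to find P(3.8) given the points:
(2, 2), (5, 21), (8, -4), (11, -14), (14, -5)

Lagrange interpolation formula:
P(x) = Σ yᵢ × Lᵢ(x)
where Lᵢ(x) = Π_{j≠i} (x - xⱼ)/(xᵢ - xⱼ)

L_0(3.8) = (3.8 - 5)/(2 - 5) × (3.8 - 8)/(2 - 8) × (3.8 - 11)/(2 - 11) × (3.8 - 14)/(2 - 14) = 0.190400
L_1(3.8) = (3.8 - 2)/(5 - 2) × (3.8 - 8)/(5 - 8) × (3.8 - 11)/(5 - 11) × (3.8 - 14)/(5 - 14) = 1.142400
L_2(3.8) = (3.8 - 2)/(8 - 2) × (3.8 - 5)/(8 - 5) × (3.8 - 11)/(8 - 11) × (3.8 - 14)/(8 - 14) = -0.489600
L_3(3.8) = (3.8 - 2)/(11 - 2) × (3.8 - 5)/(11 - 5) × (3.8 - 8)/(11 - 8) × (3.8 - 14)/(11 - 14) = 0.190400
L_4(3.8) = (3.8 - 2)/(14 - 2) × (3.8 - 5)/(14 - 5) × (3.8 - 8)/(14 - 8) × (3.8 - 11)/(14 - 11) = -0.033600

P(3.8) = 2×L_0(3.8) + 21×L_1(3.8) + (-4)×L_2(3.8) + (-14)×L_3(3.8) + (-5)×L_4(3.8)
P(3.8) = 23.832000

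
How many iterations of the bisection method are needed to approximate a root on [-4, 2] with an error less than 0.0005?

We need (b-a)/2^n ≤ 0.0005
(2 - (-4))/2^n ≤ 0.0005
6/2^n ≤ 0.0005
2^n ≥ 12000
n ≥ log₂(12000) = 13.55
n ≥ 14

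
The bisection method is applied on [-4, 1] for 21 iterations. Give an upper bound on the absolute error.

Bisection error bound: |error| ≤ (b-a)/2^n
|error| ≤ (1 - (-4))/2^21 = 5/2^21
|error| ≤ 0.0000023842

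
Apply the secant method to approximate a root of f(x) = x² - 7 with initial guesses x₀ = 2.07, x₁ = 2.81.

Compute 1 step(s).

f(x) = x² - 7
x₀ = 2.07, x₁ = 2.81

Secant formula: x_{n+1} = x_n - f(x_n)(x_n - x_{n-1})/(f(x_n) - f(x_{n-1}))

Iteration 1:
  f(2.070000) = -2.715100
  f(2.810000) = 0.896100
  x_2 = 2.810000 - 0.896100×(2.810000 - 2.070000)/(0.896100 - (-2.715100))
       = 2.626373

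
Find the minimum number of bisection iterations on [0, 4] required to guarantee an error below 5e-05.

We need (b-a)/2^n ≤ 5e-05
(4 - 0)/2^n ≤ 5e-05
4/2^n ≤ 5e-05
2^n ≥ 80000
n ≥ log₂(80000) = 16.29
n ≥ 17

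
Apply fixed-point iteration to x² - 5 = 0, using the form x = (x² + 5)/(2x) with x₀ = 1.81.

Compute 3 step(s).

Equation: x² - 5 = 0
Fixed-point form: x = (x² + 5)/(2x)
x₀ = 1.81

x_1 = g(1.810000) = 2.286215
x_2 = g(2.286215) = 2.236618
x_3 = g(2.236618) = 2.236068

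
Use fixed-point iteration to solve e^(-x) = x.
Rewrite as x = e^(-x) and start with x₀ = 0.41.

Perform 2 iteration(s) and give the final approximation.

Equation: e^(-x) = x
Fixed-point form: x = e^(-x)
x₀ = 0.41

x_1 = g(0.410000) = 0.663650
x_2 = g(0.663650) = 0.514968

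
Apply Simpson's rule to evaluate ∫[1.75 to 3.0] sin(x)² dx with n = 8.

f(x) = sin(x)²
a = 1.75, b = 3.0, n = 8
h = (b - a)/n = 0.156250

Simpson's rule: (h/3)[f(x₀) + 4f(x₁) + 2f(x₂) + ... + f(xₙ)]

x_0 = 1.7500, f(x_0) = 0.968228, coefficient = 1
x_1 = 1.9062, f(x_1) = 0.891629, coefficient = 4
x_2 = 2.0625, f(x_2) = 0.777095, coefficient = 2
x_3 = 2.2188, f(x_3) = 0.635720, coefficient = 4
x_4 = 2.3750, f(x_4) = 0.481199, coefficient = 2
x_5 = 2.5312, f(x_5) = 0.328499, coefficient = 4
x_6 = 2.6875, f(x_6) = 0.192411, coefficient = 2
x_7 = 2.8438, f(x_7) = 0.086118, coefficient = 4
x_8 = 3.0000, f(x_8) = 0.019915, coefficient = 1

I ≈ (0.156250/3) × 11.657417 = 0.607157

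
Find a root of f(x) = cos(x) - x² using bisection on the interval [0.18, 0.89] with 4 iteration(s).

f(x) = cos(x) - x²
Initial interval: [0.18, 0.89]

Iteration 1:
  c_1 = (0.180000 + 0.890000)/2 = 0.535000
  f(c_1) = f(0.535000) = 0.574044
  f(a) × f(c) ≥ 0, new interval: [0.535000, 0.890000]
Iteration 2:
  c_2 = (0.535000 + 0.890000)/2 = 0.712500
  f(c_2) = f(0.712500) = 0.249074
  f(a) × f(c) ≥ 0, new interval: [0.712500, 0.890000]
Iteration 3:
  c_3 = (0.712500 + 0.890000)/2 = 0.801250
  f(c_3) = f(0.801250) = 0.053808
  f(a) × f(c) ≥ 0, new interval: [0.801250, 0.890000]
Iteration 4:
  c_4 = (0.801250 + 0.890000)/2 = 0.845625
  f(c_4) = f(0.845625) = -0.051818
  f(a) × f(c) < 0, new interval: [0.801250, 0.845625]

After 4 iteration(s), the approximation is c_4 = 0.845625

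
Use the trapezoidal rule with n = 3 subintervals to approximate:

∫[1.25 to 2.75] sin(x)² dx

f(x) = sin(x)²
a = 1.25, b = 2.75, n = 3
h = (b - a)/n = 0.500000

Trapezoidal rule: (h/2)[f(x₀) + 2f(x₁) + 2f(x₂) + ... + f(xₙ)]

x_0 = 1.2500, f(x_0) = 0.900572, coefficient = 1
x_1 = 1.7500, f(x_1) = 0.968228, coefficient = 2
x_2 = 2.2500, f(x_2) = 0.605398, coefficient = 2
x_3 = 2.7500, f(x_3) = 0.145665, coefficient = 1

I ≈ (0.500000/2) × 4.193489 = 1.048372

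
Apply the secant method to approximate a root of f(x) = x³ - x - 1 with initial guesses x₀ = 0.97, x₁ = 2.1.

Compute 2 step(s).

f(x) = x³ - x - 1
x₀ = 0.97, x₁ = 2.1

Secant formula: x_{n+1} = x_n - f(x_n)(x_n - x_{n-1})/(f(x_n) - f(x_{n-1}))

Iteration 1:
  f(0.970000) = -1.057327
  f(2.100000) = 6.161000
  x_2 = 2.100000 - 6.161000×(2.100000 - 0.970000)/(6.161000 - (-1.057327))
       = 1.135520
Iteration 2:
  f(2.100000) = 6.161000
  f(1.135520) = -0.671373
  x_3 = 1.135520 - (-0.671373)×(1.135520 - 2.100000)/(-0.671373 - 6.161000)
       = 1.230293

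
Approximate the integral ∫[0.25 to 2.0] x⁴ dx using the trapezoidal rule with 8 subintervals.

f(x) = x⁴
a = 0.25, b = 2.0, n = 8
h = (b - a)/n = 0.218750

Trapezoidal rule: (h/2)[f(x₀) + 2f(x₁) + 2f(x₂) + ... + f(xₙ)]

x_0 = 0.2500, f(x_0) = 0.003906, coefficient = 1
x_1 = 0.4688, f(x_1) = 0.048280, coefficient = 2
x_2 = 0.6875, f(x_2) = 0.223404, coefficient = 2
x_3 = 0.9062, f(x_3) = 0.674516, coefficient = 2
x_4 = 1.1250, f(x_4) = 1.601807, coefficient = 2
x_5 = 1.3438, f(x_5) = 3.260423, coefficient = 2
x_6 = 1.5625, f(x_6) = 5.960464, coefficient = 2
x_7 = 1.7812, f(x_7) = 10.066987, coefficient = 2
x_8 = 2.0000, f(x_8) = 16.000000, coefficient = 1

I ≈ (0.218750/2) × 59.675667 = 6.527026
Exact value: 6.399805
Error: 0.127221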